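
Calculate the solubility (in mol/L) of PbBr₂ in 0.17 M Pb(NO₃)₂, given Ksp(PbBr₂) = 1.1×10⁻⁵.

PbBr₂(s) ⇌ Pb²⁺(aq) + 2 Br⁻(aq)
With Pb²⁺ already at 0.17 M and s small, take [Pb²⁺] ≈ 0.17 M and [Br⁻] = 2s.
Ksp = [Pb²⁺][Br⁻]^2 = (0.17)(2s)^2
(2s)^2 = 1.1×10⁻⁵ / (0.17) = 6.5×10⁻⁵
s = 4.0×10⁻³ M

4.0×10⁻³ M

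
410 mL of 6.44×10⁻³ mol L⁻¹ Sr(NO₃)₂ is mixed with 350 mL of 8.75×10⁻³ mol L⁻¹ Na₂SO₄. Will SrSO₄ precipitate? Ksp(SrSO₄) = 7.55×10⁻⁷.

Yes

The combined volume is 760 mL.
[Sr²⁺] = (6.44×10⁻³)(410)/760 = 3.47×10⁻³ mol L⁻¹
[SO₄²⁻] = (8.75×10⁻³)(350)/760 = 4.03×10⁻³ mol L⁻¹
Q = [Sr²⁺][SO₄²⁻] = 1.40×10⁻⁵
Since Q (1.40×10⁻⁵) exceeds Ksp (7.55×10⁻⁷), SrSO₄ will precipitate.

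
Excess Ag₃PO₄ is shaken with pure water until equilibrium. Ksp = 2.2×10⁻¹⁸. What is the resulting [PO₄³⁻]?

Ag₃PO₄(s) ⇌ 3 Ag⁺(aq) + PO₄³⁻(aq)
If s mol/L of Ag₃PO₄ dissolves, [Ag⁺] = 3s and [PO₄³⁻] = s.
Ksp = [Ag⁺]^3[PO₄³⁻] = (3s)^3 · s = 27s^4 = 2.2×10⁻¹⁸
s = 1.7×10⁻⁵ mol L⁻¹
[PO₄³⁻] = s = 1.7×10⁻⁵ mol L⁻¹

1.7×10⁻⁵ M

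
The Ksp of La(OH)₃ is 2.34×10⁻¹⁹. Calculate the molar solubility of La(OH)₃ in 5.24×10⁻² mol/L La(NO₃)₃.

5.49×10⁻⁷ M

La(OH)₃(s) ⇌ La³⁺(aq) + 3 OH⁻(aq)
Let s be the solubility of La(OH)₃ here. The common ion gives [La³⁺] ≈ 5.24×10⁻² mol/L, and [OH⁻] = 3s.
Ksp = [La³⁺][OH⁻]^3 = (5.24×10⁻²)(3s)^3
(3s)^3 = 2.34×10⁻¹⁹ / (5.24×10⁻²) = 4.47×10⁻¹⁸
s = 5.49×10⁻⁷ mol/L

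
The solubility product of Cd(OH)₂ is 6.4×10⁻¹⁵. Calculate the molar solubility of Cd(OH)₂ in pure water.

1.2×10⁻⁵ M

Cd(OH)₂(s) ⇌ Cd²⁺(aq) + 2 OH⁻(aq)
For each mole of Cd(OH)₂ that dissolves per liter, [Cd²⁺] = s and [OH⁻] = 2s; let s denote this solubility.
Ksp = [Cd²⁺][OH⁻]^2 = s · (2s)^2 = 4s^3
4s^3 = 6.4×10⁻¹⁵  ⇒  s^3 = 1.6×10⁻¹⁵
s = (1.6×10⁻¹⁵)^(1/3) = 1.2×10⁻⁵ M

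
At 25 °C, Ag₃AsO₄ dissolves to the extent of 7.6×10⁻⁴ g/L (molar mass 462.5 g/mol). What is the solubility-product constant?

s = (7.6×10⁻⁴ g L⁻¹)/(462.5 g mol⁻¹) = 1.643×10⁻⁶ M
Ag₃AsO₄(s) ⇌ 3 Ag⁺(aq) + AsO₄³⁻(aq)
For each mole of Ag₃AsO₄ that dissolves per liter, [Ag⁺] = 3s and [AsO₄³⁻] = s; let s denote this solubility.
Ksp = [Ag⁺]^3[AsO₄³⁻] = (3s)^3 · s = 27s^4
Ksp = 27 × (1.643×10⁻⁶)^4 = 2.0×10⁻²²

Ksp = 2.0×10⁻²²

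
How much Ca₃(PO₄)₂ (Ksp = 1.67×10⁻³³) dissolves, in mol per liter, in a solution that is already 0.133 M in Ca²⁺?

4.21×10⁻¹⁶ M

Ca₃(PO₄)₂(s) ⇌ 3 Ca²⁺(aq) + 2 PO₄³⁻(aq)
Ca²⁺ is already present at 0.133 M. If s mol/L of Ca₃(PO₄)₂ dissolves, [PO₄³⁻] = 2s while [Ca²⁺] ≈ 0.133 M.
Ksp = [Ca²⁺]^3[PO₄³⁻]^2 = (0.133)^3(2s)^2
(2s)^2 = 1.67×10⁻³³ / (0.133)^3 = 7.10×10⁻³¹
s = 4.21×10⁻¹⁶ M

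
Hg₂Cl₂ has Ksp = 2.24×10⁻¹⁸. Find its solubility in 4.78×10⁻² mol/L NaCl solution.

9.80×10⁻¹⁶ M

Hg₂Cl₂(s) ⇌ Hg₂²⁺(aq) + 2 Cl⁻(aq)
With Cl⁻ already at 4.78×10⁻² mol/L and s small, take [Cl⁻] ≈ 4.78×10⁻² mol/L and [Hg₂²⁺] = s.
Ksp = [Hg₂²⁺][Cl⁻]^2 = s(4.78×10⁻²)^2
s = 2.24×10⁻¹⁸ / (4.78×10⁻²)^2 = 9.80×10⁻¹⁶
s = 9.80×10⁻¹⁶ mol/L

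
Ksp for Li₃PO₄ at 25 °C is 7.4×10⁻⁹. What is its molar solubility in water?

Li₃PO₄(s) ⇌ 3 Li⁺(aq) + PO₄³⁻(aq)
Call the molar solubility s, so that [Li⁺] = 3s and [PO₄³⁻] = s.
Ksp = [Li⁺]^3[PO₄³⁻] = (3s)^3 · s = 27s^4
27s^4 = 7.4×10⁻⁹  ⇒  s^4 = 2.7×10⁻¹⁰
s = (2.7×10⁻¹⁰)^(1/4) = 4.1×10⁻³ mol L⁻¹

4.1×10⁻³ M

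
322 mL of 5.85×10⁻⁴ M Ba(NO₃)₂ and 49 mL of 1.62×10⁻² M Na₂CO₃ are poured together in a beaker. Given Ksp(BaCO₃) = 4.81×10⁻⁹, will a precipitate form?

Yes

After mixing, V = 322 mL + 49 mL = 371 mL.
[Ba²⁺] = (5.85×10⁻⁴)(322)/371 = 5.08×10⁻⁴ M
[CO₃²⁻] = (1.62×10⁻²)(49)/371 = 2.14×10⁻³ M
Q = [Ba²⁺][CO₃²⁻] = 1.09×10⁻⁶
Q = 1.09×10⁻⁶ > Ksp = 4.81×10⁻⁹, so the solution is supersaturated and BaCO₃ precipitates.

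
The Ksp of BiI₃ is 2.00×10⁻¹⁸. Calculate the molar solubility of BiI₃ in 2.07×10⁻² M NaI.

2.25×10⁻¹³ M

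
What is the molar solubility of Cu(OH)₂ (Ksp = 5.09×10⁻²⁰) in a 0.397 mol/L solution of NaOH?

3.23×10⁻¹⁹ M

Cu(OH)₂(s) ⇌ Cu²⁺(aq) + 2 OH⁻(aq)
Let s be the solubility of Cu(OH)₂ here. The common ion gives [OH⁻] ≈ 0.397 mol/L, and [Cu²⁺] = s.
Ksp = [Cu²⁺][OH⁻]^2 = s(0.397)^2
s = 5.09×10⁻²⁰ / (0.397)^2 = 3.23×10⁻¹⁹
s = 3.23×10⁻¹⁹ mol/L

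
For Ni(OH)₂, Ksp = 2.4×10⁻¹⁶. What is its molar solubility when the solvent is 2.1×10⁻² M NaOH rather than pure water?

5.4×10⁻¹³ M

Ni(OH)₂(s) ⇌ Ni²⁺(aq) + 2 OH⁻(aq)
Let s be the solubility of Ni(OH)₂ here. The common ion gives [OH⁻] ≈ 2.1×10⁻² M, and [Ni²⁺] = s.
Ksp = [Ni²⁺][OH⁻]^2 = s(2.1×10⁻²)^2
s = 2.4×10⁻¹⁶ / (2.1×10⁻²)^2 = 5.4×10⁻¹³
s = 5.4×10⁻¹³ M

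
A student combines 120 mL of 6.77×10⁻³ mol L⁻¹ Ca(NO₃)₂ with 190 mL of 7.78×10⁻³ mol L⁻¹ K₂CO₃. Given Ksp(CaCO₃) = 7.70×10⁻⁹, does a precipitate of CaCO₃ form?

Yes

Total volume after mixing = 120 + 190 = 310 mL.
[Ca²⁺] = (6.77×10⁻³)(120)/310 = 2.62×10⁻³ mol L⁻¹
[CO₃²⁻] = (7.78×10⁻³)(190)/310 = 4.77×10⁻³ mol L⁻¹
Q = [Ca²⁺][CO₃²⁻] = 1.25×10⁻⁵
Since Q (1.25×10⁻⁵) exceeds Ksp (7.70×10⁻⁹), CaCO₃ will precipitate.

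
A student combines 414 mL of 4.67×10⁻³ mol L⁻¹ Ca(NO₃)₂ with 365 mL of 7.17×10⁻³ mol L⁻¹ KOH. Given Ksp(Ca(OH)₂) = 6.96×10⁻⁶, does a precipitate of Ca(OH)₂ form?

Total volume after mixing = 414 + 365 = 779 mL.
[Ca²⁺] = (4.67×10⁻³)(414)/779 = 2.48×10⁻³ mol L⁻¹
[OH⁻] = (7.17×10⁻³)(365)/779 = 3.36×10⁻³ mol L⁻¹
Q = [Ca²⁺][OH⁻]^2 = 2.80×10⁻⁸
Q = 2.80×10⁻⁸ < Ksp = 6.96×10⁻⁶, so the solution is unsaturated and no precipitate forms.

No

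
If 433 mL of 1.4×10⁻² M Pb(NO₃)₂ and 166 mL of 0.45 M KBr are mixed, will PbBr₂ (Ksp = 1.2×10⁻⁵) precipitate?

Total volume after mixing = 433 + 166 = 599 mL.
[Pb²⁺] = (1.4×10⁻²)(433)/599 = 1.0×10⁻² M
[Br⁻] = (0.45)(166)/599 = 0.12 M
Q = [Pb²⁺][Br⁻]^2 = 1.6×10⁻⁴
Q = 1.6×10⁻⁴ > Ksp = 1.2×10⁻⁵, so the solution is supersaturated and PbBr₂ precipitates.

Yes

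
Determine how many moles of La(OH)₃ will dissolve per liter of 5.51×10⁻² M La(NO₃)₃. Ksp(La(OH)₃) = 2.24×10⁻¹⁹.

5.32×10⁻⁷ M

La(OH)₃(s) ⇌ La³⁺(aq) + 3 OH⁻(aq)
La³⁺ is already present at 5.51×10⁻² M. If s mol/L of La(OH)₃ dissolves, [OH⁻] = 3s while [La³⁺] ≈ 5.51×10⁻² M.
Ksp = [La³⁺][OH⁻]^3 = (5.51×10⁻²)(3s)^3
(3s)^3 = 2.24×10⁻¹⁹ / (5.51×10⁻²) = 4.07×10⁻¹⁸
s = 5.32×10⁻⁷ M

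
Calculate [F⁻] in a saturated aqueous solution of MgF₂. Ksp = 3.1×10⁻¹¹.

4.0×10⁻⁴ M

MgF₂(s) ⇌ Mg²⁺(aq) + 2 F⁻(aq)
With molar solubility s: [Mg²⁺] = s, [F⁻] = 2s.
Ksp = [Mg²⁺][F⁻]^2 = s · (2s)^2 = 4s^3 = 3.1×10⁻¹¹
s = 2.0×10⁻⁴ M
[F⁻] = 2s = 4.0×10⁻⁴ M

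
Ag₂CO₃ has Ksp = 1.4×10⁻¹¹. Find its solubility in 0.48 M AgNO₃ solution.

Ag₂CO₃(s) ⇌ 2 Ag⁺(aq) + CO₃²⁻(aq)
Ag⁺ is already present at 0.48 M. If s mol/L of Ag₂CO₃ dissolves, [CO₃²⁻] = s while [Ag⁺] ≈ 0.48 M.
Ksp = [Ag⁺]^2[CO₃²⁻] = (0.48)^2s
s = 1.4×10⁻¹¹ / (0.48)^2 = 6.1×10⁻¹¹
s = 6.1×10⁻¹¹ M

6.1×10⁻¹¹ M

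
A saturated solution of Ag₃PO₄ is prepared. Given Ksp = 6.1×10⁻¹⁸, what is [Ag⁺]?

Ag₃PO₄(s) ⇌ 3 Ag⁺(aq) + PO₄³⁻(aq)
Let s be the molar solubility. Then [Ag⁺] = 3s and [PO₄³⁻] = s.
Ksp = [Ag⁺]^3[PO₄³⁻] = (3s)^3 · s = 27s^4 = 6.1×10⁻¹⁸
s = 2.2×10⁻⁵ mol/L
[Ag⁺] = 3s = 6.5×10⁻⁵ mol/L

6.5×10⁻⁵ M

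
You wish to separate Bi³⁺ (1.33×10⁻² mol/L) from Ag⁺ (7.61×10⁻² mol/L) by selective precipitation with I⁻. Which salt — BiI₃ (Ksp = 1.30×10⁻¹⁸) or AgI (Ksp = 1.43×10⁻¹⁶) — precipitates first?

AgI

Precipitation of each salt begins when its ion product equals Ksp.
For BiI₃: [I⁻] = (Ksp/[Bi³⁺])^(1/3) = 4.61×10⁻⁶ mol/L
For AgI: [I⁻] = (Ksp/[Ag⁺]) = 1.88×10⁻¹⁵ mol/L
Since AgI needs less I⁻ to reach saturation, it precipitates first.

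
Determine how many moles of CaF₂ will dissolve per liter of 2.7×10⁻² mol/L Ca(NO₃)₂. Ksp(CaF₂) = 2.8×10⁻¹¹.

CaF₂(s) ⇌ Ca²⁺(aq) + 2 F⁻(aq)
The solution already contains Ca²⁺ at 2.7×10⁻² mol/L. Let s be the molar solubility of CaF₂.
[Ca²⁺] ≈ 2.7×10⁻² mol/L (common ion dominates); [F⁻] = 2s.
Ksp = [Ca²⁺][F⁻]^2 = (2.7×10⁻²)(2s)^2
(2s)^2 = 2.8×10⁻¹¹ / (2.7×10⁻²) = 1.0×10⁻⁹
s = 1.6×10⁻⁵ mol/L

1.6×10⁻⁵ M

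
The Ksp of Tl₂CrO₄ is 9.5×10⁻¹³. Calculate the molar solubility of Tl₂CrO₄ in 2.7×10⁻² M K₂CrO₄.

Tl₂CrO₄(s) ⇌ 2 Tl⁺(aq) + CrO₄²⁻(aq)
CrO₄²⁻ is already present at 2.7×10⁻² M. If s mol/L of Tl₂CrO₄ dissolves, [Tl⁺] = 2s while [CrO₄²⁻] ≈ 2.7×10⁻² M.
Ksp = [Tl⁺]^2[CrO₄²⁻] = (2s)^2(2.7×10⁻²)
(2s)^2 = 9.5×10⁻¹³ / (2.7×10⁻²) = 3.5×10⁻¹¹
s = 3.0×10⁻⁶ M

3.0×10⁻⁶ M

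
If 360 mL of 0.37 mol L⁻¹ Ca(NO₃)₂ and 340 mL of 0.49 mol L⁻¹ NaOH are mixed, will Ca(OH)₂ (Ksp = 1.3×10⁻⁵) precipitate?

Yes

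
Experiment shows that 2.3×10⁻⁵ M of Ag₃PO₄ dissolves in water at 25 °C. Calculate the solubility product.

Ksp = 7.6×10⁻¹⁸

Ag₃PO₄(s) ⇌ 3 Ag⁺(aq) + PO₄³⁻(aq)
Call the molar solubility s, so that [Ag⁺] = 3s and [PO₄³⁻] = s.
Ksp = [Ag⁺]^3[PO₄³⁻] = (3s)^3 · s = 27s^4
Ksp = 27 × (2.3×10⁻⁵)^4 = 7.6×10⁻¹⁸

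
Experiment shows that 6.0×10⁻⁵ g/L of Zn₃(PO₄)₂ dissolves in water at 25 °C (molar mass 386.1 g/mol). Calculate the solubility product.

Ksp = 9.8×10⁻³³

Molar solubility s = (6.0×10⁻⁵ g/L) / (386.1 g/mol) = 1.554×10⁻⁷ mol/L
Zn₃(PO₄)₂(s) ⇌ 3 Zn²⁺(aq) + 2 PO₄³⁻(aq)
With molar solubility s: [Zn²⁺] = 3s, [PO₄³⁻] = 2s.
Ksp = [Zn²⁺]^3[PO₄³⁻]^2 = (3s)^3 · (2s)^2 = 108s^5
Ksp = 108 × (1.554×10⁻⁷)^5 = 9.8×10⁻³³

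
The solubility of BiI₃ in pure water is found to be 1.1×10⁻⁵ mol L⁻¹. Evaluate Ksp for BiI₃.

BiI₃(s) ⇌ Bi³⁺(aq) + 3 I⁻(aq)
Let s be the molar solubility. Then [Bi³⁺] = s and [I⁻] = 3s.
Ksp = [Bi³⁺][I⁻]^3 = s · (3s)^3 = 27s^4
Ksp = 27 × (1.1×10⁻⁵)^4 = 4.0×10⁻¹⁹

Ksp = 4.0×10⁻¹⁹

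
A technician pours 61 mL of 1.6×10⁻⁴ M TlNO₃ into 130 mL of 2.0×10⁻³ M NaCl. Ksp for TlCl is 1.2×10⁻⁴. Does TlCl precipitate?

Total volume after mixing = 61 + 130 = 191 mL.
[Tl⁺] = (1.6×10⁻⁴)(61)/191 = 5.1×10⁻⁵ M
[Cl⁻] = (2.0×10⁻³)(130)/191 = 1.4×10⁻³ M
Q = [Tl⁺][Cl⁻] = 7.0×10⁻⁸
Q = 7.0×10⁻⁸ < Ksp = 1.2×10⁻⁴, so the solution is unsaturated and no precipitate forms.

No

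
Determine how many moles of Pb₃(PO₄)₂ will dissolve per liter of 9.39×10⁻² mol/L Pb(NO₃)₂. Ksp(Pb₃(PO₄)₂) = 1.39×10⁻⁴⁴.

Pb₃(PO₄)₂(s) ⇌ 3 Pb²⁺(aq) + 2 PO₄³⁻(aq)
With Pb²⁺ already at 9.39×10⁻² mol/L and s small, take [Pb²⁺] ≈ 9.39×10⁻² mol/L and [PO₄³⁻] = 2s.
Ksp = [Pb²⁺]^3[PO₄³⁻]^2 = (9.39×10⁻²)^3(2s)^2
(2s)^2 = 1.39×10⁻⁴⁴ / (9.39×10⁻²)^3 = 1.68×10⁻⁴¹
s = 2.05×10⁻²¹ mol/L

2.05×10⁻²¹ M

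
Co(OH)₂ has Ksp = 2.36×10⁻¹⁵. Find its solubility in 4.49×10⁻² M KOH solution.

1.17×10⁻¹² M

Co(OH)₂(s) ⇌ Co²⁺(aq) + 2 OH⁻(aq)
Let s be the solubility of Co(OH)₂ here. The common ion gives [OH⁻] ≈ 4.49×10⁻² M, and [Co²⁺] = s.
Ksp = [Co²⁺][OH⁻]^2 = s(4.49×10⁻²)^2
s = 2.36×10⁻¹⁵ / (4.49×10⁻²)^2 = 1.17×10⁻¹²
s = 1.17×10⁻¹² M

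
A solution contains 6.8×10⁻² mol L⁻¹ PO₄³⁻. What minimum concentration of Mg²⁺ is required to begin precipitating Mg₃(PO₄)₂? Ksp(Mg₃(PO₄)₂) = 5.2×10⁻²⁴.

1.0×10⁻⁷ M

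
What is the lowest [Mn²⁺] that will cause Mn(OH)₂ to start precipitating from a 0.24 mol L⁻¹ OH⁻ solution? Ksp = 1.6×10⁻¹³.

2.8×10⁻¹² M

Precipitation begins when Q = Ksp.
Mn(OH)₂(s) ⇌ Mn²⁺(aq) + 2 OH⁻(aq)
Ksp = [Mn²⁺][OH⁻]^2 = [Mn²⁺](0.24)^2
[Mn²⁺] = 1.6×10⁻¹³ / (0.24)^2 = 2.8×10⁻¹²
[Mn²⁺] = 2.8×10⁻¹² mol L⁻¹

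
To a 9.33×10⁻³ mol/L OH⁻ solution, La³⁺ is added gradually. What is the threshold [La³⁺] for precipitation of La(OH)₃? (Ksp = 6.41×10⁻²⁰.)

7.89×10⁻¹⁴ M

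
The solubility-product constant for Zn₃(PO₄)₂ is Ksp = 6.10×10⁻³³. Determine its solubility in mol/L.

Zn₃(PO₄)₂(s) ⇌ 3 Zn²⁺(aq) + 2 PO₄³⁻(aq)
If s mol/L of Zn₃(PO₄)₂ dissolves, [Zn²⁺] = 3s and [PO₄³⁻] = 2s.
Ksp = [Zn²⁺]^3[PO₄³⁻]^2 = (3s)^3 · (2s)^2 = 108s^5
108s^5 = 6.10×10⁻³³  ⇒  s^5 = 5.65×10⁻³⁵
s = (5.65×10⁻³⁵)^(1/5) = 1.41×10⁻⁷ mol/L

1.41×10⁻⁷ M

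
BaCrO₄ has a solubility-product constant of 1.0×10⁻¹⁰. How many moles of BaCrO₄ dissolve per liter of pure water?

BaCrO₄(s) ⇌ Ba²⁺(aq) + CrO₄²⁻(aq)
For each mole of BaCrO₄ that dissolves per liter, [Ba²⁺] = s and [CrO₄²⁻] = s; let s denote this solubility.
Ksp = [Ba²⁺][CrO₄²⁻] = s · s = s^2
s^2 = 1.0×10⁻¹⁰
s = 1.0×10⁻⁵ M

1.0×10⁻⁵ M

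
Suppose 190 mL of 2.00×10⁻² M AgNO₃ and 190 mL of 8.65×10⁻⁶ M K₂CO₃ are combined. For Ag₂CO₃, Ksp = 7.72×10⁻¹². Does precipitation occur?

Yes

Total volume after mixing = 190 + 190 = 380 mL.
[Ag⁺] = (2.00×10⁻²)(190)/380 = 1.00×10⁻² M
[CO₃²⁻] = (8.65×10⁻⁶)(190)/380 = 4.33×10⁻⁶ M
Q = [Ag⁺]^2[CO₃²⁻] = 4.33×10⁻¹⁰
Because Q > Ksp (4.33×10⁻¹⁰ vs 7.72×10⁻¹²), a precipitate of Ag₂CO₃ forms.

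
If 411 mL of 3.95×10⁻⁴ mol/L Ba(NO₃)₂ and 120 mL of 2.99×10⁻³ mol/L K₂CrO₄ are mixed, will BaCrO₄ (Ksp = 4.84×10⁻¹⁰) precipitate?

The combined volume is 531 mL.
[Ba²⁺] = (3.95×10⁻⁴)(411)/531 = 3.06×10⁻⁴ mol/L
[CrO₄²⁻] = (2.99×10⁻³)(120)/531 = 6.76×10⁻⁴ mol/L
Q = [Ba²⁺][CrO₄²⁻] = 2.07×10⁻⁷
Q = 2.07×10⁻⁷ > Ksp = 4.84×10⁻¹⁰, so the solution is supersaturated and BaCrO₄ precipitates.

Yes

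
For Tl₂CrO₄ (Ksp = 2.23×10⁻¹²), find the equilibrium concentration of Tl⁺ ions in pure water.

Tl₂CrO₄(s) ⇌ 2 Tl⁺(aq) + CrO₄²⁻(aq)
With molar solubility s: [Tl⁺] = 2s, [CrO₄²⁻] = s.
Ksp = [Tl⁺]^2[CrO₄²⁻] = (2s)^2 · s = 4s^3 = 2.23×10⁻¹²
s = 8.23×10⁻⁵ mol L⁻¹
[Tl⁺] = 2s = 1.65×10⁻⁴ mol L⁻¹

1.65×10⁻⁴ M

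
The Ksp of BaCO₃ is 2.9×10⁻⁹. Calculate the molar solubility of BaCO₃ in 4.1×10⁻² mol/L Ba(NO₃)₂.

BaCO₃(s) ⇌ Ba²⁺(aq) + CO₃²⁻(aq)
Ba²⁺ is already present at 4.1×10⁻² mol/L. If s mol/L of BaCO₃ dissolves, [CO₃²⁻] = s while [Ba²⁺] ≈ 4.1×10⁻² mol/L.
Ksp = [Ba²⁺][CO₃²⁻] = (4.1×10⁻²)s
s = 2.9×10⁻⁹ / (4.1×10⁻²) = 7.1×10⁻⁸
s = 7.1×10⁻⁸ mol/L

7.1×10⁻⁸ M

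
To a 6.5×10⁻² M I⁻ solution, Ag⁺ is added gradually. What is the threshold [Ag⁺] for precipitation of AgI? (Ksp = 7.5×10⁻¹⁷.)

Precipitation of each salt begins when its ion product equals Ksp.
AgI(s) ⇌ Ag⁺(aq) + I⁻(aq)
Ksp = [Ag⁺][I⁻] = [Ag⁺](6.5×10⁻²)
[Ag⁺] = 7.5×10⁻¹⁷ / (6.5×10⁻²) = 1.2×10⁻¹⁵
[Ag⁺] = 1.2×10⁻¹⁵ M

1.2×10⁻¹⁵ M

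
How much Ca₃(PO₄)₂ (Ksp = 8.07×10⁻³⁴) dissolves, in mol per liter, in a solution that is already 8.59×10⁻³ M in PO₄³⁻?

7.40×10⁻¹¹ M

Ca₃(PO₄)₂(s) ⇌ 3 Ca²⁺(aq) + 2 PO₄³⁻(aq)
With PO₄³⁻ already at 8.59×10⁻³ M and s small, take [PO₄³⁻] ≈ 8.59×10⁻³ M and [Ca²⁺] = 3s.
Ksp = [Ca²⁺]^3[PO₄³⁻]^2 = (3s)^3(8.59×10⁻³)^2
(3s)^3 = 8.07×10⁻³⁴ / (8.59×10⁻³)^2 = 1.09×10⁻²⁹
s = 7.40×10⁻¹¹ M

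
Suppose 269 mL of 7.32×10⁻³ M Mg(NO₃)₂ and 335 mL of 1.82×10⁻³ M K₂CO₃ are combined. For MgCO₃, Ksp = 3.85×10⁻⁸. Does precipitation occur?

The combined volume is 604 mL.
[Mg²⁺] = (7.32×10⁻³)(269)/604 = 3.26×10⁻³ M
[CO₃²⁻] = (1.82×10⁻³)(335)/604 = 1.01×10⁻³ M
Q = [Mg²⁺][CO₃²⁻] = 3.29×10⁻⁶
Since Q (3.29×10⁻⁶) exceeds Ksp (3.85×10⁻⁸), MgCO₃ will precipitate.

Yes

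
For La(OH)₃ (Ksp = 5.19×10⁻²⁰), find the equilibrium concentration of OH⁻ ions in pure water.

La(OH)₃(s) ⇌ La³⁺(aq) + 3 OH⁻(aq)
Let s be the molar solubility. Then [La³⁺] = s and [OH⁻] = 3s.
Ksp = [La³⁺][OH⁻]^3 = s · (3s)^3 = 27s^4 = 5.19×10⁻²⁰
s = 6.62×10⁻⁶ mol/L
[OH⁻] = 3s = 1.99×10⁻⁵ mol/L

1.99×10⁻⁵ M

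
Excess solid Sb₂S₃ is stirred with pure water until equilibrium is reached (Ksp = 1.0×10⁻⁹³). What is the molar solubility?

Sb₂S₃(s) ⇌ 2 Sb³⁺(aq) + 3 S²⁻(aq)
With molar solubility s: [Sb³⁺] = 2s, [S²⁻] = 3s.
Ksp = [Sb³⁺]^2[S²⁻]^3 = (2s)^2 · (3s)^3 = 108s^5
108s^5 = 1.0×10⁻⁹³  ⇒  s^5 = 9.3×10⁻⁹⁶
Taking the 5th root, s = 9.8×10⁻²⁰ M.

9.8×10⁻²⁰ M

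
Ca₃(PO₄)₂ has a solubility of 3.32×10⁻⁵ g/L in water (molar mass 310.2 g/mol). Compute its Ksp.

Ksp = 1.52×10⁻³³

Convert to molarity: s = 3.32×10⁻⁵ / 310.2 = 1.0703×10⁻⁷ mol/L
Ca₃(PO₄)₂(s) ⇌ 3 Ca²⁺(aq) + 2 PO₄³⁻(aq)
For each mole of Ca₃(PO₄)₂ that dissolves per liter, [Ca²⁺] = 3s and [PO₄³⁻] = 2s; let s denote this solubility.
Ksp = [Ca²⁺]^3[PO₄³⁻]^2 = (3s)^3 · (2s)^2 = 108s^5
Ksp = 108 × (1.0703×10⁻⁷)^5 = 1.52×10⁻³³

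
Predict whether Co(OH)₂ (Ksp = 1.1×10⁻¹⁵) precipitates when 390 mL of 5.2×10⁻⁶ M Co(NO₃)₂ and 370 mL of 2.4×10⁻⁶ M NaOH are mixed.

Total volume after mixing = 390 + 370 = 760 mL.
[Co²⁺] = (5.2×10⁻⁶)(390)/760 = 2.7×10⁻⁶ M
[OH⁻] = (2.4×10⁻⁶)(370)/760 = 1.2×10⁻⁶ M
Q = [Co²⁺][OH⁻]^2 = 3.6×10⁻¹⁸
Since Q (3.6×10⁻¹⁸) is less than Ksp (1.1×10⁻¹⁵), no Co(OH)₂ precipitates.

No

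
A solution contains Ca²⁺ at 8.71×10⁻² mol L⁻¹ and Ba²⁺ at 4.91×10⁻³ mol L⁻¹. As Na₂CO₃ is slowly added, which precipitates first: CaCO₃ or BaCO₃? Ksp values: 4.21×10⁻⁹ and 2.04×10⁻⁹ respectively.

CaCO₃

Precipitation begins when Q = Ksp.
For CaCO₃: [CO₃²⁻] = (Ksp/[Ca²⁺]) = 4.83×10⁻⁸ mol L⁻¹
For BaCO₃: [CO₃²⁻] = (Ksp/[Ba²⁺]) = 4.15×10⁻⁷ mol L⁻¹
The smaller threshold [CO₃²⁻] is reached first, so CaCO₃ precipitates first.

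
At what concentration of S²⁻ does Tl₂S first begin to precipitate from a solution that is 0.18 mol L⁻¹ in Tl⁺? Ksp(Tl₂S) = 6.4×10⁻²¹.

2.0×10⁻¹⁹ M

Precipitation of each salt begins when its ion product equals Ksp.
Tl₂S(s) ⇌ 2 Tl⁺(aq) + S²⁻(aq)
Ksp = [Tl⁺]^2[S²⁻] = [S²⁻](0.18)^2
[S²⁻] = 6.4×10⁻²¹ / (0.18)^2 = 2.0×10⁻¹⁹
[S²⁻] = 2.0×10⁻¹⁹ mol L⁻¹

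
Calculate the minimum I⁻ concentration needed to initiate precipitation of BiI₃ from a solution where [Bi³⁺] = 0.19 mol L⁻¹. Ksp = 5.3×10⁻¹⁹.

1.4×10⁻⁶ M

The threshold for precipitation is Q = Ksp.
BiI₃(s) ⇌ Bi³⁺(aq) + 3 I⁻(aq)
Ksp = [Bi³⁺][I⁻]^3 = [I⁻]^3(0.19)
[I⁻]^3 = 5.3×10⁻¹⁹ / (0.19) = 2.8×10⁻¹⁸
[I⁻] = 1.4×10⁻⁶ mol L⁻¹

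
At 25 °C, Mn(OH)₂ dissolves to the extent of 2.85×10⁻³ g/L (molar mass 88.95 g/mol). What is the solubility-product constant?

s = (2.85×10⁻³ g L⁻¹)/(88.95 g mol⁻¹) = 3.2040×10⁻⁵ M
Mn(OH)₂(s) ⇌ Mn²⁺(aq) + 2 OH⁻(aq)
For each mole of Mn(OH)₂ that dissolves per liter, [Mn²⁺] = s and [OH⁻] = 2s; let s denote this solubility.
Ksp = [Mn²⁺][OH⁻]^2 = s · (2s)^2 = 4s^3
Ksp = 4 × (3.2040×10⁻⁵)^3 = 1.32×10⁻¹³

Ksp = 1.32×10⁻¹³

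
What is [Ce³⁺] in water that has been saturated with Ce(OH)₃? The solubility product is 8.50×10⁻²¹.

Ce(OH)₃(s) ⇌ Ce³⁺(aq) + 3 OH⁻(aq)
With molar solubility s: [Ce³⁺] = s, [OH⁻] = 3s.
Ksp = [Ce³⁺][OH⁻]^3 = s · (3s)^3 = 27s^4 = 8.50×10⁻²¹
s = 4.21×10⁻⁶ mol/L
[Ce³⁺] = s = 4.21×10⁻⁶ mol/L

4.21×10⁻⁶ M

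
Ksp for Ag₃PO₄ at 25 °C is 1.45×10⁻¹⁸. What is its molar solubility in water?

Ag₃PO₄(s) ⇌ 3 Ag⁺(aq) + PO₄³⁻(aq)
For each mole of Ag₃PO₄ that dissolves per liter, [Ag⁺] = 3s and [PO₄³⁻] = s; let s denote this solubility.
Ksp = [Ag⁺]^3[PO₄³⁻] = (3s)^3 · s = 27s^4
27s^4 = 1.45×10⁻¹⁸  ⇒  s^4 = 5.37×10⁻²⁰
s = 1.52×10⁻⁵ M

1.52×10⁻⁵ M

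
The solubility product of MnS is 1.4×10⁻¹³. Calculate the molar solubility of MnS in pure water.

3.7×10⁻⁷ M

MnS(s) ⇌ Mn²⁺(aq) + S²⁻(aq)
If s mol/L of MnS dissolves, [Mn²⁺] = s and [S²⁻] = s.
Ksp = [Mn²⁺][S²⁻] = s · s = s^2
s^2 = 1.4×10⁻¹³
Taking the 2nd root, s = 3.7×10⁻⁷ mol L⁻¹.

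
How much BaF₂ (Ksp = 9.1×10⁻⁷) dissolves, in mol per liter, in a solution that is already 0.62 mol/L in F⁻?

BaF₂(s) ⇌ Ba²⁺(aq) + 2 F⁻(aq)
F⁻ is already present at 0.62 mol/L. If s mol/L of BaF₂ dissolves, [Ba²⁺] = s while [F⁻] ≈ 0.62 mol/L.
Ksp = [Ba²⁺][F⁻]^2 = s(0.62)^2
s = 9.1×10⁻⁷ / (0.62)^2 = 2.4×10⁻⁶
s = 2.4×10⁻⁶ mol/L

2.4×10⁻⁶ M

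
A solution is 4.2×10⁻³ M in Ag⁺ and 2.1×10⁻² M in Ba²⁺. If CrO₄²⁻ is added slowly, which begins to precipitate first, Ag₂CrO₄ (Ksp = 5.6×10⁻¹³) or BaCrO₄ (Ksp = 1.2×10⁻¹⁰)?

Precipitation begins when Q = Ksp.
For Ag₂CrO₄: [CrO₄²⁻] = (Ksp/[Ag⁺]^2) = 3.2×10⁻⁸ M
For BaCrO₄: [CrO₄²⁻] = (Ksp/[Ba²⁺]) = 5.7×10⁻⁹ M
Since BaCrO₄ needs less CrO₄²⁻ to reach saturation, it precipitates first.

BaCrO₄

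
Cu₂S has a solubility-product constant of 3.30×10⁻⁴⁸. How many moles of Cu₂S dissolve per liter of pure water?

Cu₂S(s) ⇌ 2 Cu⁺(aq) + S²⁻(aq)
For each mole of Cu₂S that dissolves per liter, [Cu⁺] = 2s and [S²⁻] = s; let s denote this solubility.
Ksp = [Cu⁺]^2[S²⁻] = (2s)^2 · s = 4s^3
4s^3 = 3.30×10⁻⁴⁸  ⇒  s^3 = 8.25×10⁻⁴⁹
s = (8.25×10⁻⁴⁹)^(1/3) = 9.38×10⁻¹⁷ M

9.38×10⁻¹⁷ M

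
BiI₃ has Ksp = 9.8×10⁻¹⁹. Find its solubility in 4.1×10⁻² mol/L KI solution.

BiI₃(s) ⇌ Bi³⁺(aq) + 3 I⁻(aq)
With I⁻ already at 4.1×10⁻² mol/L and s small, take [I⁻] ≈ 4.1×10⁻² mol/L and [Bi³⁺] = s.
Ksp = [Bi³⁺][I⁻]^3 = s(4.1×10⁻²)^3
s = 9.8×10⁻¹⁹ / (4.1×10⁻²)^3 = 1.4×10⁻¹⁴
s = 1.4×10⁻¹⁴ mol/L

1.4×10⁻¹⁴ M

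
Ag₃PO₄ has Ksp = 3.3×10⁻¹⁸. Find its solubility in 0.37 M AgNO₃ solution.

6.5×10⁻¹⁷ M

Ag₃PO₄(s) ⇌ 3 Ag⁺(aq) + PO₄³⁻(aq)
The solution already contains Ag⁺ at 0.37 M. Let s be the molar solubility of Ag₃PO₄.
[Ag⁺] ≈ 0.37 M (common ion dominates); [PO₄³⁻] = s.
Ksp = [Ag⁺]^3[PO₄³⁻] = (0.37)^3s
s = 3.3×10⁻¹⁸ / (0.37)^3 = 6.5×10⁻¹⁷
s = 6.5×10⁻¹⁷ M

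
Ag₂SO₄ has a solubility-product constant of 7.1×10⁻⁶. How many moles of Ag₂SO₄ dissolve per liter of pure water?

Ag₂SO₄(s) ⇌ 2 Ag⁺(aq) + SO₄²⁻(aq)
With molar solubility s: [Ag⁺] = 2s, [SO₄²⁻] = s.
Ksp = [Ag⁺]^2[SO₄²⁻] = (2s)^2 · s = 4s^3
4s^3 = 7.1×10⁻⁶  ⇒  s^3 = 1.8×10⁻⁶
Taking the 3rd root, s = 1.2×10⁻² mol L⁻¹.

1.2×10⁻² M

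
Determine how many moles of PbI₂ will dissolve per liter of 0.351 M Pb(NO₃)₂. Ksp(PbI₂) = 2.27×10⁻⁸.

PbI₂(s) ⇌ Pb²⁺(aq) + 2 I⁻(aq)
Let s be the solubility of PbI₂ here. The common ion gives [Pb²⁺] ≈ 0.351 M, and [I⁻] = 2s.
Ksp = [Pb²⁺][I⁻]^2 = (0.351)(2s)^2
(2s)^2 = 2.27×10⁻⁸ / (0.351) = 6.47×10⁻⁸
s = 1.27×10⁻⁴ M

1.27×10⁻⁴ M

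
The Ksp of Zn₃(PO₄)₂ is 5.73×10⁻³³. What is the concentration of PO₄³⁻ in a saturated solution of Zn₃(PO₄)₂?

Zn₃(PO₄)₂(s) ⇌ 3 Zn²⁺(aq) + 2 PO₄³⁻(aq)
With molar solubility s: [Zn²⁺] = 3s, [PO₄³⁻] = 2s.
Ksp = [Zn²⁺]^3[PO₄³⁻]^2 = (3s)^3 · (2s)^2 = 108s^5 = 5.73×10⁻³³
s = 1.40×10⁻⁷ M
[PO₄³⁻] = 2s = 2.79×10⁻⁷ M

2.79×10⁻⁷ M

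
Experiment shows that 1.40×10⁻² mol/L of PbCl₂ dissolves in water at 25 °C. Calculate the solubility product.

Ksp = 1.10×10⁻⁵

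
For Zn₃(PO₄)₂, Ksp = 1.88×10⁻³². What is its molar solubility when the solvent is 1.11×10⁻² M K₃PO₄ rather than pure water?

Zn₃(PO₄)₂(s) ⇌ 3 Zn²⁺(aq) + 2 PO₄³⁻(aq)
The solution already contains PO₄³⁻ at 1.11×10⁻² M. Let s be the molar solubility of Zn₃(PO₄)₂.
[PO₄³⁻] ≈ 1.11×10⁻² M (common ion dominates); [Zn²⁺] = 3s.
Ksp = [Zn²⁺]^3[PO₄³⁻]^2 = (3s)^3(1.11×10⁻²)^2
(3s)^3 = 1.88×10⁻³² / (1.11×10⁻²)^2 = 1.53×10⁻²⁸
s = 1.78×10⁻¹⁰ M

1.78×10⁻¹⁰ M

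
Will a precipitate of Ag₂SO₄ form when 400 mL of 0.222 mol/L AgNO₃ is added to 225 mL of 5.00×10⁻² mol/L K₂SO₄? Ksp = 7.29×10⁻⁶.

Yes

The combined volume is 625 mL.
[Ag⁺] = (0.222)(400)/625 = 0.142 mol/L
[SO₄²⁻] = (5.00×10⁻²)(225)/625 = 1.80×10⁻² mol/L
Q = [Ag⁺]^2[SO₄²⁻] = 3.63×10⁻⁴
Since Q (3.63×10⁻⁴) exceeds Ksp (7.29×10⁻⁶), Ag₂SO₄ will precipitate.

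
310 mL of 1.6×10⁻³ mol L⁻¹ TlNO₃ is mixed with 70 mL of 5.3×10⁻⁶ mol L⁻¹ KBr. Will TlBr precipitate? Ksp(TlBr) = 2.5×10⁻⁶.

No

Total volume after mixing = 310 + 70 = 380 mL.
[Tl⁺] = (1.6×10⁻³)(310)/380 = 1.3×10⁻³ mol L⁻¹
[Br⁻] = (5.3×10⁻⁶)(70)/380 = 9.8×10⁻⁷ mol L⁻¹
Q = [Tl⁺][Br⁻] = 1.3×10⁻⁹
Since Q (1.3×10⁻⁹) is less than Ksp (2.5×10⁻⁶), no TlBr precipitates.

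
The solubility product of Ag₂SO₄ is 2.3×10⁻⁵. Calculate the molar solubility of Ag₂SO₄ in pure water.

1.8×10⁻² M

Ag₂SO₄(s) ⇌ 2 Ag⁺(aq) + SO₄²⁻(aq)
Let s be the molar solubility. Then [Ag⁺] = 2s and [SO₄²⁻] = s.
Ksp = [Ag⁺]^2[SO₄²⁻] = (2s)^2 · s = 4s^3
4s^3 = 2.3×10⁻⁵  ⇒  s^3 = 5.8×10⁻⁶
s = (5.8×10⁻⁶)^(1/3) = 1.8×10⁻² mol L⁻¹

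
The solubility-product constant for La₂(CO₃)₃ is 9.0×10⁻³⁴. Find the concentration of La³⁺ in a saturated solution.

1.9×10⁻⁷ M

La₂(CO₃)₃(s) ⇌ 2 La³⁺(aq) + 3 CO₃²⁻(aq)
Call the molar solubility s, so that [La³⁺] = 2s and [CO₃²⁻] = 3s.
Ksp = [La³⁺]^2[CO₃²⁻]^3 = (2s)^2 · (3s)^3 = 108s^5 = 9.0×10⁻³⁴
s = 9.6×10⁻⁸ mol L⁻¹
[La³⁺] = 2s = 1.9×10⁻⁷ mol L⁻¹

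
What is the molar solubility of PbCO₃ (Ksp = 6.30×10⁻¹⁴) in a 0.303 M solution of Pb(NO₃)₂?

2.08×10⁻¹³ M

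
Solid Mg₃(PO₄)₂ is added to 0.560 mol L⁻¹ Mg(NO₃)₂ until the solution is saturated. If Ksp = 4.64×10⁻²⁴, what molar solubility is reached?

Mg₃(PO₄)₂(s) ⇌ 3 Mg²⁺(aq) + 2 PO₄³⁻(aq)
Let s be the solubility of Mg₃(PO₄)₂ here. The common ion gives [Mg²⁺] ≈ 0.560 mol L⁻¹, and [PO₄³⁻] = 2s.
Ksp = [Mg²⁺]^3[PO₄³⁻]^2 = (0.560)^3(2s)^2
(2s)^2 = 4.64×10⁻²⁴ / (0.560)^3 = 2.64×10⁻²³
s = 2.57×10⁻¹² mol L⁻¹

2.57×10⁻¹² M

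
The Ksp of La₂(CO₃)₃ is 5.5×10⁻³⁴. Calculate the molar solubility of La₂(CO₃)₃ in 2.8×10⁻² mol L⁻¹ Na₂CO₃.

La₂(CO₃)₃(s) ⇌ 2 La³⁺(aq) + 3 CO₃²⁻(aq)
With CO₃²⁻ already at 2.8×10⁻² mol L⁻¹ and s small, take [CO₃²⁻] ≈ 2.8×10⁻² mol L⁻¹ and [La³⁺] = 2s.
Ksp = [La³⁺]^2[CO₃²⁻]^3 = (2s)^2(2.8×10⁻²)^3
(2s)^2 = 5.5×10⁻³⁴ / (2.8×10⁻²)^3 = 2.5×10⁻²⁹
s = 2.5×10⁻¹⁵ mol L⁻¹

2.5×10⁻¹⁵ M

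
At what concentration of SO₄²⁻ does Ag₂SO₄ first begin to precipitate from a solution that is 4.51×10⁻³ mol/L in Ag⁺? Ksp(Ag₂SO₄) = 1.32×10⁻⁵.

0.649 M

Each salt precipitates once Q = Ksp for that salt.
Ag₂SO₄(s) ⇌ 2 Ag⁺(aq) + SO₄²⁻(aq)
Ksp = [Ag⁺]^2[SO₄²⁻] = [SO₄²⁻](4.51×10⁻³)^2
[SO₄²⁻] = 1.32×10⁻⁵ / (4.51×10⁻³)^2 = 0.649
[SO₄²⁻] = 0.649 mol/L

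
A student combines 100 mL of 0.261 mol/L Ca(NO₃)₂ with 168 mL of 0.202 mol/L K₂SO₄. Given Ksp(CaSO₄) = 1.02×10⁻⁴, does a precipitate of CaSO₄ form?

Yes

Total volume after mixing = 100 + 168 = 268 mL.
[Ca²⁺] = (0.261)(100)/268 = 9.74×10⁻² mol/L
[SO₄²⁻] = (0.202)(168)/268 = 0.127 mol/L
Q = [Ca²⁺][SO₄²⁻] = 1.23×10⁻²
Since Q (1.23×10⁻²) exceeds Ksp (1.02×10⁻⁴), CaSO₄ will precipitate.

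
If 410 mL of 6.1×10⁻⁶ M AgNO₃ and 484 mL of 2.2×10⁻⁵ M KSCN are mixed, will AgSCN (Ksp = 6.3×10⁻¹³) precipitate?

Yes

The combined volume is 894 mL.
[Ag⁺] = (6.1×10⁻⁶)(410)/894 = 2.8×10⁻⁶ M
[SCN⁻] = (2.2×10⁻⁵)(484)/894 = 1.2×10⁻⁵ M
Q = [Ag⁺][SCN⁻] = 3.3×10⁻¹¹
Q = 3.3×10⁻¹¹ > Ksp = 6.3×10⁻¹³, so the solution is supersaturated and AgSCN precipitates.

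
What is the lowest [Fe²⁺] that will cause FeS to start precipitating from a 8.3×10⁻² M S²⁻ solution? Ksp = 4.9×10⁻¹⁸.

5.9×10⁻¹⁷ M

The threshold for precipitation is Q = Ksp.
FeS(s) ⇌ Fe²⁺(aq) + S²⁻(aq)
Ksp = [Fe²⁺][S²⁻] = [Fe²⁺](8.3×10⁻²)
[Fe²⁺] = 4.9×10⁻¹⁸ / (8.3×10⁻²) = 5.9×10⁻¹⁷
[Fe²⁺] = 5.9×10⁻¹⁷ M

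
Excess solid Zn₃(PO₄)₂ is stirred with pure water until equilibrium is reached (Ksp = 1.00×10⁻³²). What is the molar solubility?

Zn₃(PO₄)₂(s) ⇌ 3 Zn²⁺(aq) + 2 PO₄³⁻(aq)
Call the molar solubility s, so that [Zn²⁺] = 3s and [PO₄³⁻] = 2s.
Ksp = [Zn²⁺]^3[PO₄³⁻]^2 = (3s)^3 · (2s)^2 = 108s^5
108s^5 = 1.00×10⁻³²  ⇒  s^5 = 9.26×10⁻³⁵
s = 1.56×10⁻⁷ mol L⁻¹

1.56×10⁻⁷ M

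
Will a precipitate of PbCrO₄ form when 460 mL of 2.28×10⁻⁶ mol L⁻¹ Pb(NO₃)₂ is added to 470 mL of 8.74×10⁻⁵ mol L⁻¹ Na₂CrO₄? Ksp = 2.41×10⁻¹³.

Yes

Total volume after mixing = 460 + 470 = 930 mL.
[Pb²⁺] = (2.28×10⁻⁶)(460)/930 = 1.13×10⁻⁶ mol L⁻¹
[CrO₄²⁻] = (8.74×10⁻⁵)(470)/930 = 4.42×10⁻⁵ mol L⁻¹
Q = [Pb²⁺][CrO₄²⁻] = 4.98×10⁻¹¹
Q = 4.98×10⁻¹¹ > Ksp = 2.41×10⁻¹³, so the solution is supersaturated and PbCrO₄ precipitates.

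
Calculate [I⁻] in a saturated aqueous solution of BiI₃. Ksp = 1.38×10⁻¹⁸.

BiI₃(s) ⇌ Bi³⁺(aq) + 3 I⁻(aq)
Call the molar solubility s, so that [Bi³⁺] = s and [I⁻] = 3s.
Ksp = [Bi³⁺][I⁻]^3 = s · (3s)^3 = 27s^4 = 1.38×10⁻¹⁸
s = 1.50×10⁻⁵ mol L⁻¹
[I⁻] = 3s = 4.51×10⁻⁵ mol L⁻¹

4.51×10⁻⁵ M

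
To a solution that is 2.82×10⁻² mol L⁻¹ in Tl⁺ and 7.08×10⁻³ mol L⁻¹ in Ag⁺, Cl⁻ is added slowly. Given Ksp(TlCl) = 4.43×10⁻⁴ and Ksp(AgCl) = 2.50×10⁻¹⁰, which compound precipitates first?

Precipitation begins when Q = Ksp.
For TlCl: [Cl⁻] = (Ksp/[Tl⁺]) = 1.57×10⁻² mol L⁻¹
For AgCl: [Cl⁻] = (Ksp/[Ag⁺]) = 3.53×10⁻⁸ mol L⁻¹
Since AgCl needs less Cl⁻ to reach saturation, it precipitates first.

AgCl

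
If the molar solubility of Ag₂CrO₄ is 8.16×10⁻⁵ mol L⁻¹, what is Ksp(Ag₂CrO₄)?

Ag₂CrO₄(s) ⇌ 2 Ag⁺(aq) + CrO₄²⁻(aq)
For each mole of Ag₂CrO₄ that dissolves per liter, [Ag⁺] = 2s and [CrO₄²⁻] = s; let s denote this solubility.
Ksp = [Ag⁺]^2[CrO₄²⁻] = (2s)^2 · s = 4s^3
Ksp = 4 × (8.16×10⁻⁵)^3 = 2.17×10⁻¹²

Ksp = 2.17×10⁻¹²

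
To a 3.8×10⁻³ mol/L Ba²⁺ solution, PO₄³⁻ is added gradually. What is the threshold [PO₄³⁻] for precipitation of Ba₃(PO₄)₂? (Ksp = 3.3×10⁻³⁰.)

Precipitation begins when Q = Ksp.
Ba₃(PO₄)₂(s) ⇌ 3 Ba²⁺(aq) + 2 PO₄³⁻(aq)
Ksp = [Ba²⁺]^3[PO₄³⁻]^2 = [PO₄³⁻]^2(3.8×10⁻³)^3
[PO₄³⁻]^2 = 3.3×10⁻³⁰ / (3.8×10⁻³)^3 = 6.0×10⁻²³
[PO₄³⁻] = 7.8×10⁻¹² mol/L

7.8×10⁻¹² M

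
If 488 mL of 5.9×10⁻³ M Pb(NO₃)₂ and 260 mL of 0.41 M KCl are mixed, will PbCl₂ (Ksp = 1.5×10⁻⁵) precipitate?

Yes

After mixing, V = 488 mL + 260 mL = 748 mL.
[Pb²⁺] = (5.9×10⁻³)(488)/748 = 3.8×10⁻³ M
[Cl⁻] = (0.41)(260)/748 = 0.14 M
Q = [Pb²⁺][Cl⁻]^2 = 7.8×10⁻⁵
Because Q > Ksp (7.8×10⁻⁵ vs 1.5×10⁻⁵), a precipitate of PbCl₂ forms.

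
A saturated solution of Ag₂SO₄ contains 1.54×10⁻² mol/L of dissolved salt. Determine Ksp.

Ksp = 1.46×10⁻⁵

Ag₂SO₄(s) ⇌ 2 Ag⁺(aq) + SO₄²⁻(aq)
Let s be the molar solubility. Then [Ag⁺] = 2s and [SO₄²⁻] = s.
Ksp = [Ag⁺]^2[SO₄²⁻] = (2s)^2 · s = 4s^3
Ksp = 4 × (1.54×10⁻²)^3 = 1.46×10⁻⁵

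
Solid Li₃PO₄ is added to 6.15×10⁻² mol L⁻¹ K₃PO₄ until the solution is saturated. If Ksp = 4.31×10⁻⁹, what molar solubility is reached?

Li₃PO₄(s) ⇌ 3 Li⁺(aq) + PO₄³⁻(aq)
Let s be the solubility of Li₃PO₄ here. The common ion gives [PO₄³⁻] ≈ 6.15×10⁻² mol L⁻¹, and [Li⁺] = 3s.
Ksp = [Li⁺]^3[PO₄³⁻] = (3s)^3(6.15×10⁻²)
(3s)^3 = 4.31×10⁻⁹ / (6.15×10⁻²) = 7.01×10⁻⁸
s = 1.37×10⁻³ mol L⁻¹

1.37×10⁻³ M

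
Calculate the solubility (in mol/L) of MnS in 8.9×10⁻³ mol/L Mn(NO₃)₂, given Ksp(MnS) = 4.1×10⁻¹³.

4.6×10⁻¹¹ M

MnS(s) ⇌ Mn²⁺(aq) + S²⁻(aq)
The solution already contains Mn²⁺ at 8.9×10⁻³ mol/L. Let s be the molar solubility of MnS.
[Mn²⁺] ≈ 8.9×10⁻³ mol/L (common ion dominates); [S²⁻] = s.
Ksp = [Mn²⁺][S²⁻] = (8.9×10⁻³)s
s = 4.1×10⁻¹³ / (8.9×10⁻³) = 4.6×10⁻¹¹
s = 4.6×10⁻¹¹ mol/L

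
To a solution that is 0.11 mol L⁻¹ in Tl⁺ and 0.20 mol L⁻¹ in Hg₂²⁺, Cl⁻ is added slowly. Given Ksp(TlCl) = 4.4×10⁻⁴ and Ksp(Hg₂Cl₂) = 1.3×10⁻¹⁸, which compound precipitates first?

Hg₂Cl₂

Each salt precipitates once Q = Ksp for that salt.
For TlCl: [Cl⁻] = (Ksp/[Tl⁺]) = 4.0×10⁻³ mol L⁻¹
For Hg₂Cl₂: [Cl⁻] = (Ksp/[Hg₂²⁺])^(1/2) = 2.5×10⁻⁹ mol L⁻¹
The smaller threshold [Cl⁻] is reached first, so Hg₂Cl₂ precipitates first.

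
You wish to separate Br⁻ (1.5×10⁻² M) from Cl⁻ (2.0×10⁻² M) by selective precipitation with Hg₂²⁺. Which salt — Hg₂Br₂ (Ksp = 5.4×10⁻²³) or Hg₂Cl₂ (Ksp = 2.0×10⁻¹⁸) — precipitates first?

The threshold for precipitation is Q = Ksp.
For Hg₂Br₂: [Hg₂²⁺] = (Ksp/[Br⁻]^2) = 2.4×10⁻¹⁹ M
For Hg₂Cl₂: [Hg₂²⁺] = (Ksp/[Cl⁻]^2) = 5.0×10⁻¹⁵ M
The smaller threshold [Hg₂²⁺] is reached first, so Hg₂Br₂ precipitates first.

Hg₂Br₂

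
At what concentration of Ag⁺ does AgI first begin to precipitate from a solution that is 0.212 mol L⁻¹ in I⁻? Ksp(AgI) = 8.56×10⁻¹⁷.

4.04×10⁻¹⁶ M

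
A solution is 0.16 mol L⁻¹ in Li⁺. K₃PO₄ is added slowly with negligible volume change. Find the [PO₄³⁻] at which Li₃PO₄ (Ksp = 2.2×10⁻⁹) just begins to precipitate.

5.4×10⁻⁷ M

Precipitation begins when Q = Ksp.
Li₃PO₄(s) ⇌ 3 Li⁺(aq) + PO₄³⁻(aq)
Ksp = [Li⁺]^3[PO₄³⁻] = [PO₄³⁻](0.16)^3
[PO₄³⁻] = 2.2×10⁻⁹ / (0.16)^3 = 5.4×10⁻⁷
[PO₄³⁻] = 5.4×10⁻⁷ mol L⁻¹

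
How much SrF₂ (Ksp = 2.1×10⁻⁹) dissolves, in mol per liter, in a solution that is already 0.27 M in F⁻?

SrF₂(s) ⇌ Sr²⁺(aq) + 2 F⁻(aq)
With F⁻ already at 0.27 M and s small, take [F⁻] ≈ 0.27 M and [Sr²⁺] = s.
Ksp = [Sr²⁺][F⁻]^2 = s(0.27)^2
s = 2.1×10⁻⁹ / (0.27)^2 = 2.9×10⁻⁸
s = 2.9×10⁻⁸ M

2.9×10⁻⁸ M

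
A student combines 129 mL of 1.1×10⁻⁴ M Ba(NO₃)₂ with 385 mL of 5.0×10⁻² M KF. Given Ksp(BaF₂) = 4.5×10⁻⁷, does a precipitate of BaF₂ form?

The combined volume is 514 mL.
[Ba²⁺] = (1.1×10⁻⁴)(129)/514 = 2.8×10⁻⁵ M
[F⁻] = (5.0×10⁻²)(385)/514 = 3.7×10⁻² M
Q = [Ba²⁺][F⁻]^2 = 3.9×10⁻⁸
Q < Ksp (3.9×10⁻⁸ vs 4.5×10⁻⁷); the solution remains unsaturated and no precipitate forms.

No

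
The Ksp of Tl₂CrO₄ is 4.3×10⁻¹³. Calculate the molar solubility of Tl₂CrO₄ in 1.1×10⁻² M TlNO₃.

3.6×10⁻⁹ M

Tl₂CrO₄(s) ⇌ 2 Tl⁺(aq) + CrO₄²⁻(aq)
Tl⁺ is already present at 1.1×10⁻² M. If s mol/L of Tl₂CrO₄ dissolves, [CrO₄²⁻] = s while [Tl⁺] ≈ 1.1×10⁻² M.
Ksp = [Tl⁺]^2[CrO₄²⁻] = (1.1×10⁻²)^2s
s = 4.3×10⁻¹³ / (1.1×10⁻²)^2 = 3.6×10⁻⁹
s = 3.6×10⁻⁹ M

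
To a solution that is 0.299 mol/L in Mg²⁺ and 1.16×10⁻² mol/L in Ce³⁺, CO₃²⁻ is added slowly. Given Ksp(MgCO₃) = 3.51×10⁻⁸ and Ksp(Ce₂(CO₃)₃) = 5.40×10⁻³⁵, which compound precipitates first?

Precipitation of each salt begins when its ion product equals Ksp.
For MgCO₃: [CO₃²⁻] = (Ksp/[Mg²⁺]) = 1.17×10⁻⁷ mol/L
For Ce₂(CO₃)₃: [CO₃²⁻] = (Ksp/[Ce³⁺]^2)^(1/3) = 7.38×10⁻¹¹ mol/L
Ce₂(CO₃)₃ requires the lower [CO₃²⁻], so it precipitates first.

Ce₂(CO₃)₃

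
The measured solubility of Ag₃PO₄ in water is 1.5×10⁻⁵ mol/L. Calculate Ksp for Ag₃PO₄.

Ag₃PO₄(s) ⇌ 3 Ag⁺(aq) + PO₄³⁻(aq)
If s mol/L of Ag₃PO₄ dissolves, [Ag⁺] = 3s and [PO₄³⁻] = s.
Ksp = [Ag⁺]^3[PO₄³⁻] = (3s)^3 · s = 27s^4
Ksp = 27 × (1.5×10⁻⁵)^4 = 1.4×10⁻¹⁸

Ksp = 1.4×10⁻¹⁸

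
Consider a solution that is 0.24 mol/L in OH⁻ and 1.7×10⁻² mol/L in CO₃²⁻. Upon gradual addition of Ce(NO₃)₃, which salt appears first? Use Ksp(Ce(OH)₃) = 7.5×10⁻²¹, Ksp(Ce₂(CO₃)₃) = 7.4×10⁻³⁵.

Ce(OH)₃

Precipitation begins when Q = Ksp.
For Ce(OH)₃: [Ce³⁺] = (Ksp/[OH⁻]^3) = 5.4×10⁻¹⁹ mol/L
For Ce₂(CO₃)₃: [Ce³⁺] = (Ksp/[CO₃²⁻]^3)^(1/2) = 3.9×10⁻¹⁵ mol/L
Ce(OH)₃ requires the lower [Ce³⁺], so it precipitates first.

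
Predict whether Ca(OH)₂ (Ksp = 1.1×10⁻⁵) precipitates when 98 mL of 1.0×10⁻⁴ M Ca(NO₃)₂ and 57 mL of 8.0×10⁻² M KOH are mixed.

No

The combined volume is 155 mL.
[Ca²⁺] = (1.0×10⁻⁴)(98)/155 = 6.3×10⁻⁵ M
[OH⁻] = (8.0×10⁻²)(57)/155 = 2.9×10⁻² M
Q = [Ca²⁺][OH⁻]^2 = 5.5×10⁻⁸
Since Q (5.5×10⁻⁸) is less than Ksp (1.1×10⁻⁵), no Ca(OH)₂ precipitates.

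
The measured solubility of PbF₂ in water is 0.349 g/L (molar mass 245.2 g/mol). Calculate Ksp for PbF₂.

Ksp = 1.15×10⁻⁸

Molar solubility s = (0.349 g/L) / (245.2 g/mol) = 1.4233×10⁻³ mol/L
PbF₂(s) ⇌ Pb²⁺(aq) + 2 F⁻(aq)
If s mol/L of PbF₂ dissolves, [Pb²⁺] = s and [F⁻] = 2s.
Ksp = [Pb²⁺][F⁻]^2 = s · (2s)^2 = 4s^3
Ksp = 4 × (1.4233×10⁻³)^3 = 1.15×10⁻⁸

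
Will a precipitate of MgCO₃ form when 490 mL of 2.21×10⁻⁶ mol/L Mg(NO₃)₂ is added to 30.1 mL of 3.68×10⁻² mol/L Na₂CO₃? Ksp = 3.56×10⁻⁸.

Total volume after mixing = 490 + 30.1 = 520.1 mL.
[Mg²⁺] = (2.21×10⁻⁶)(490)/520.1 = 2.08×10⁻⁶ mol/L
[CO₃²⁻] = (3.68×10⁻²)(30.1)/520.1 = 2.13×10⁻³ mol/L
Q = [Mg²⁺][CO₃²⁻] = 4.43×10⁻⁹
Q < Ksp (4.43×10⁻⁹ vs 3.56×10⁻⁸); the solution remains unsaturated and no precipitate forms.

No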